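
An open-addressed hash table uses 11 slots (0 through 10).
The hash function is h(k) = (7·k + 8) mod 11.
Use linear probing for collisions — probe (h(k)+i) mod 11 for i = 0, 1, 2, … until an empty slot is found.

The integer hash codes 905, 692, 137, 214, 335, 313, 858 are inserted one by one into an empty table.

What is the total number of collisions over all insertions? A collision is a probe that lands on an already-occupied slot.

905 hashes to 7; slot 7 is free -> place at 7.
692 hashes to 1; slot 1 is free -> place at 1.
137 hashes to 10; slot 10 is free -> place at 10.
214 hashes to 10; 10 taken -> place at 0.
335 hashes to 10; 10,0,1 taken -> place at 2.
313 hashes to 10; 10,0,1,2 taken -> place at 3.
858 hashes to 8; slot 8 is free -> place at 8.
Table: [214, 692, 335, 313, —, —, —, 905, 858, —, 137]

8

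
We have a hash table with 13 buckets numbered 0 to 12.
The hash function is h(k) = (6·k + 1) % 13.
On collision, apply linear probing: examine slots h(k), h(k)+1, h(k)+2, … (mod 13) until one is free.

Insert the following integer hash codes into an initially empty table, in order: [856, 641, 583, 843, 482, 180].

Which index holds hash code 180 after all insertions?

5

Insert 856: h=2, slot 2 empty => index 2.
Insert 641: h=12, slot 12 empty => index 12.
Insert 583: h=2, slot 2 occupied => index 3.
Insert 843: h=2, slots 2,3 occupied => index 4.
Insert 482: h=7, slot 7 empty => index 7.
Insert 180: h=2, slots 2,3,4 occupied => index 5.
Table: [_, _, 856, 583, 843, 180, _, 482, _, _, _, _, 641]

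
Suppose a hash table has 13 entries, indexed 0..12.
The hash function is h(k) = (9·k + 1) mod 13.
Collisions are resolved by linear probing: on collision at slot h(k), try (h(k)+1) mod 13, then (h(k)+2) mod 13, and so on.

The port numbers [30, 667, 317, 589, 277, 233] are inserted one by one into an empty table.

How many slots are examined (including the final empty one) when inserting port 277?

4

30: h=11 => slot 11
667: h=11, probe 11,12 => slot 12
317: h=7 => slot 7
589: h=11, probe 11,12,0 => slot 0
277: h=11, probe 11,12,0,1 => slot 1
233: h=5 => slot 5
Table: [589, 277, —, —, —, 233, —, 317, —, —, —, 30, 667]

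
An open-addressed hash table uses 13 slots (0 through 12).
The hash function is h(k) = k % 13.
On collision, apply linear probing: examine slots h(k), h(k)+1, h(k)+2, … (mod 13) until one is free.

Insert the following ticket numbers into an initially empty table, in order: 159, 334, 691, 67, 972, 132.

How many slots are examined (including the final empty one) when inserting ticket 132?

Insert 159: h=3, slot 3 empty -> index 3.
Insert 334: h=9, slot 9 empty -> index 9.
Insert 691: h=2, slot 2 empty -> index 2.
Insert 67: h=2, slots 2,3 occupied -> index 4.
Insert 972: h=10, slot 10 empty -> index 10.
Insert 132: h=2, slots 2,3,4 occupied -> index 5.
Table: [., ., 691, 159, 67, 132, ., ., ., 334, 972, ., .]

4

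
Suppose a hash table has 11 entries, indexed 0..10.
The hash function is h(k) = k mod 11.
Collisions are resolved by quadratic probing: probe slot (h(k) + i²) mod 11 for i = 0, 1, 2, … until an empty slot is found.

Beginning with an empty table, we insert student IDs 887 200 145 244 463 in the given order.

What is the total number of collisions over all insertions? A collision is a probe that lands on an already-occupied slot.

887 hashes to 7; slot 7 is free -> place at 7.
200 hashes to 2; slot 2 is free -> place at 2.
145 hashes to 2; 2 taken -> place at 3.
244 hashes to 2; 2,3 taken -> place at 6.
463 hashes to 1; slot 1 is free -> place at 1.
Table: [∅, 463, 200, 145, ∅, ∅, 244, 887, ∅, ∅, ∅]

3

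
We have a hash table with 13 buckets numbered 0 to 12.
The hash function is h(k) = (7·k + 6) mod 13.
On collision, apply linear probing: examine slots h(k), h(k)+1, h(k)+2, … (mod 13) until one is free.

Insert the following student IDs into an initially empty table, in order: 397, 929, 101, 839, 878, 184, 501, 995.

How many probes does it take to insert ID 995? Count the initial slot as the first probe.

6

Insert 397: h=3, slot 3 empty → index 3.
Insert 929: h=9, slot 9 empty → index 9.
Insert 101: h=11, slot 11 empty → index 11.
Insert 839: h=3, slot 3 occupied → index 4.
Insert 878: h=3, slots 3,4 occupied → index 5.
Insert 184: h=7, slot 7 empty → index 7.
Insert 501: h=3, slots 3,4,5 occupied → index 6.
Insert 995: h=3, slots 3,4,5,6,7 occupied → index 8.
Table: [_, _, _, 397, 839, 878, 501, 184, 995, 929, _, 101, _]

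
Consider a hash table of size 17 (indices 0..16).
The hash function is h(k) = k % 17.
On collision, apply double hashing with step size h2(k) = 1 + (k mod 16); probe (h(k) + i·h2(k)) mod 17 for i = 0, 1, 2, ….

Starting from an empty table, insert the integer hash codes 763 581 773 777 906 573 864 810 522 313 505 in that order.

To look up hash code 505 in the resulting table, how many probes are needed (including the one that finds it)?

763 hashes to 15; slot 15 is free -> place at 15.
581 hashes to 3; slot 3 is free -> place at 3.
773 hashes to 8; slot 8 is free -> place at 8.
777 hashes to 12; slot 12 is free -> place at 12.
906 hashes to 5; slot 5 is free -> place at 5.
573 hashes to 12, h2=14; 12 taken -> place at 9.
864 hashes to 14; slot 14 is free -> place at 14.
810 hashes to 11; slot 11 is free -> place at 11.
522 hashes to 12, h2=11; 12 taken -> place at 6.
313 hashes to 7; slot 7 is free -> place at 7.
505 hashes to 12, h2=10; 12,5,15,8 taken -> place at 1.
Table: [_, 505, _, 581, _, 906, 522, 313, 773, 573, _, 810, 777, _, 864, 763, _]
Lookup 505: h=12, h2=10, probe 12,5,15,8,1 → found at 1.

5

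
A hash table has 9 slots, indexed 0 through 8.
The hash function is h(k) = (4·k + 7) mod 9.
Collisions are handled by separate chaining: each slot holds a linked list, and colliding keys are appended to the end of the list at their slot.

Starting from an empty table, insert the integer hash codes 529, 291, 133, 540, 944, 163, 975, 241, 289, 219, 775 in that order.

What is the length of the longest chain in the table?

3

Insert 529: h=8, bucket 8 empty → new chain.
Insert 291: h=1, bucket 1 empty → new chain.
Insert 133: h=8, bucket 8 nonempty → append to chain.
Insert 540: h=7, bucket 7 empty → new chain.
Insert 944: h=3, bucket 3 empty → new chain.
Insert 163: h=2, bucket 2 empty → new chain.
Insert 975: h=1, bucket 1 nonempty → append to chain.
Insert 241: h=8, bucket 8 nonempty → append to chain.
Insert 289: h=2, bucket 2 nonempty → append to chain.
Insert 219: h=1, bucket 1 nonempty → append to chain.
Insert 775: h=2, bucket 2 nonempty → append to chain.
Final buckets:
0: ∅
1: 291 -> 975 -> 219
2: 163 -> 289 -> 775
3: 944
4: ∅
5: ∅
6: ∅
7: 540
8: 529 -> 133 -> 241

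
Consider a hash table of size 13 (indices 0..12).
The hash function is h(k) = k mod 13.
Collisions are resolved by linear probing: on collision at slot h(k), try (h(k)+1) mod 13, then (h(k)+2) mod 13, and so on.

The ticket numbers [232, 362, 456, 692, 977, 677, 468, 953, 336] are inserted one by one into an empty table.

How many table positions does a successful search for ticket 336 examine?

Insert 232: h=11, slot 11 empty → index 11.
Insert 362: h=11, slot 11 occupied → index 12.
Insert 456: h=1, slot 1 empty → index 1.
Insert 692: h=3, slot 3 empty → index 3.
Insert 977: h=2, slot 2 empty → index 2.
Insert 677: h=1, slots 1,2,3 occupied → index 4.
Insert 468: h=0, slot 0 empty → index 0.
Insert 953: h=4, slot 4 occupied → index 5.
Insert 336: h=11, slots 11,12,0,1,2,3,4,5 occupied → index 6.
Table: [468, 456, 977, 692, 677, 953, 336, —, —, —, —, 232, 362]
Lookup 336: h=11, probe 11,12,0,1,2,3,4,5,6 → found at 6.

9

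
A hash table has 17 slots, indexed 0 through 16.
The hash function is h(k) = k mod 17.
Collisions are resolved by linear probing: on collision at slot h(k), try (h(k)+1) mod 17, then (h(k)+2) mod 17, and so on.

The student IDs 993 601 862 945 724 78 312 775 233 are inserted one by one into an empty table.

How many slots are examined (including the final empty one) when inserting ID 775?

Insert 993: h=7, slot 7 empty → index 7.
Insert 601: h=6, slot 6 empty → index 6.
Insert 862: h=12, slot 12 empty → index 12.
Insert 945: h=10, slot 10 empty → index 10.
Insert 724: h=10, slot 10 occupied → index 11.
Insert 78: h=10, slots 10,11,12 occupied → index 13.
Insert 312: h=6, slots 6,7 occupied → index 8.
Insert 775: h=10, slots 10,11,12,13 occupied → index 14.
Insert 233: h=12, slots 12,13,14 occupied → index 15.
Table: [—, —, —, —, —, —, 601, 993, 312, —, 945, 724, 862, 78, 775, 233, —]

5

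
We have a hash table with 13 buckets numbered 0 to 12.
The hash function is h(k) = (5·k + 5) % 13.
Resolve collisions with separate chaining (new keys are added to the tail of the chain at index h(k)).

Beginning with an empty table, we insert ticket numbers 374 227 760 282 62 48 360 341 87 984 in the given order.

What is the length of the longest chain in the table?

374 -> bucket 3
227 -> bucket 9
760 -> bucket 9 (collision)
282 -> bucket 11
62 -> bucket 3 (collision)
48 -> bucket 11 (collision)
360 -> bucket 11 (collision)
341 -> bucket 7
87 -> bucket 11 (collision)
984 -> bucket 11 (collision)
Final buckets:
0: —
1: —
2: —
3: 374 -> 62
4: —
5: —
6: —
7: 341
8: —
9: 227 -> 760
10: —
11: 282 -> 48 -> 360 -> 87 -> 984
12: —

5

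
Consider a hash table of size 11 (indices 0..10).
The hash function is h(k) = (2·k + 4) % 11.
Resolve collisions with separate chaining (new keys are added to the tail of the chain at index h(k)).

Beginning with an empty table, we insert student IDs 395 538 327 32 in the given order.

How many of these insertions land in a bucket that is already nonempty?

2

Insert 395: h=2, bucket 2 empty → new chain.
Insert 538: h=2, bucket 2 nonempty → append to chain.
Insert 327: h=9, bucket 9 empty → new chain.
Insert 32: h=2, bucket 2 nonempty → append to chain.
Final buckets:
0: -
1: -
2: 395 -> 538 -> 32
3: -
4: -
5: -
6: -
7: -
8: -
9: 327
10: -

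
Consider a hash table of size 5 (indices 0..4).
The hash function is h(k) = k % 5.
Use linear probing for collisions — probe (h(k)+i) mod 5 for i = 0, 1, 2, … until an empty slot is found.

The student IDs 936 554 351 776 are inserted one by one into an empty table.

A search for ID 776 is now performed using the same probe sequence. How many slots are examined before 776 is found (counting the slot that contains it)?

936 hashes to 1; slot 1 is free => place at 1.
554 hashes to 4; slot 4 is free => place at 4.
351 hashes to 1; 1 taken => place at 2.
776 hashes to 1; 1,2 taken => place at 3.
Table: [-, 936, 351, 776, 554]
Lookup 776: h=1, probe 1,2,3 → found at 3.

3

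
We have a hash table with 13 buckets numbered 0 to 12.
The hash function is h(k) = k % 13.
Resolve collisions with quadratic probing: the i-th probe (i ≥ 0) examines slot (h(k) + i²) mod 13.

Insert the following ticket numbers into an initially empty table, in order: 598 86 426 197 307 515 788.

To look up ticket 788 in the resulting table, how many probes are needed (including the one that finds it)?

4

598 hashes to 0; slot 0 is free -> place at 0.
86 hashes to 8; slot 8 is free -> place at 8.
426 hashes to 10; slot 10 is free -> place at 10.
197 hashes to 2; slot 2 is free -> place at 2.
307 hashes to 8; 8 taken -> place at 9.
515 hashes to 8; 8,9 taken -> place at 12.
788 hashes to 8; 8,9,12 taken -> place at 4.
Table: [598, ., 197, ., 788, ., ., ., 86, 307, 426, ., 515]
Lookup 788: h=8, probe 8,9,12,4 → found at 4.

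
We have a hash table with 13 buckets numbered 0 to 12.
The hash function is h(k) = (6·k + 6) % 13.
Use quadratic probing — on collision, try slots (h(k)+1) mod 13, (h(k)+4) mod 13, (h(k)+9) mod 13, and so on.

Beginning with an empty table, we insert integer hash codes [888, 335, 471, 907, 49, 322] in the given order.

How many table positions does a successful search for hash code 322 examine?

4

888: h=4 => slot 4
335: h=1 => slot 1
471: h=11 => slot 11
907: h=1, probe 1,2 => slot 2
49: h=1, probe 1,2,5 => slot 5
322: h=1, probe 1,2,5,10 => slot 10
Table: [-, 335, 907, -, 888, 49, -, -, -, -, 322, 471, -]
Lookup 322: h=1, probe 1,2,5,10 → found at 10.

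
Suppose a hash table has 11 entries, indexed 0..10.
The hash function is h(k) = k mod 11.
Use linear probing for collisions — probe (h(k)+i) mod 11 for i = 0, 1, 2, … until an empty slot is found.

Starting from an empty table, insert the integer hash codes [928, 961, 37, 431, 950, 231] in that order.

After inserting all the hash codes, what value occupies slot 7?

928: h=4 => slot 4
961: h=4, probe 4,5 => slot 5
37: h=4, probe 4,5,6 => slot 6
431: h=2 => slot 2
950: h=4, probe 4,5,6,7 => slot 7
231: h=0 => slot 0
Table: [231, ., 431, ., 928, 961, 37, 950, ., ., .]

950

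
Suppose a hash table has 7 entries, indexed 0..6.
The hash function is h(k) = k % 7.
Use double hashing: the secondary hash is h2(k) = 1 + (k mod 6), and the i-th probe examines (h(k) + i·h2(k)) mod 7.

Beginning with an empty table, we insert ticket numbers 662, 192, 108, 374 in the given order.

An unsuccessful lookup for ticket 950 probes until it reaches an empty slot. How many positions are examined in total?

2

662: h=4 -> slot 4
192: h=3 -> slot 3
108: h=3, h2=1, probe 3,4,5 -> slot 5
374: h=3, h2=3, probe 3,6 -> slot 6
Table: [-, -, -, 192, 662, 108, 374]
Lookup 950: h=5, h2=3, probe 5,1 → slot 1 empty, not found.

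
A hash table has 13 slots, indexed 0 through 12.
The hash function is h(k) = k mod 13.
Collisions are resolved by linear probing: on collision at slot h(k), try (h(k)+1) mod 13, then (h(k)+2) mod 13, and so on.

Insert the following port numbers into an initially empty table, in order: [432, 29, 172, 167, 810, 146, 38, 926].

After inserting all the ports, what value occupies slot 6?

432 hashes to 3; slot 3 is free => place at 3.
29 hashes to 3; 3 taken => place at 4.
172 hashes to 3; 3,4 taken => place at 5.
167 hashes to 11; slot 11 is free => place at 11.
810 hashes to 4; 4,5 taken => place at 6.
146 hashes to 3; 3,4,5,6 taken => place at 7.
38 hashes to 12; slot 12 is free => place at 12.
926 hashes to 3; 3,4,5,6,7 taken => place at 8.
Table: [—, —, —, 432, 29, 172, 810, 146, 926, —, —, 167, 38]

810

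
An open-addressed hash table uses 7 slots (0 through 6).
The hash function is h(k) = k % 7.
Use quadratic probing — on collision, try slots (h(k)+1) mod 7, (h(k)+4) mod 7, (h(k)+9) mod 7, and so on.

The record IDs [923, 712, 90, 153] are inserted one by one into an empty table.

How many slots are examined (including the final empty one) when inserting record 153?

3

923 hashes to 6; slot 6 is free => place at 6.
712 hashes to 5; slot 5 is free => place at 5.
90 hashes to 6; 6 taken => place at 0.
153 hashes to 6; 6,0 taken => place at 3.
Table: [90, ., ., 153, ., 712, 923]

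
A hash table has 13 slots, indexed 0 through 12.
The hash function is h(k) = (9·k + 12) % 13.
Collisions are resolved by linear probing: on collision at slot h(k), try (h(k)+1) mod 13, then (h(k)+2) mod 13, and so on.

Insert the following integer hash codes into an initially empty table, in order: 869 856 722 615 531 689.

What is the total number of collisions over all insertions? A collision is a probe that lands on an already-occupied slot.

869 hashes to 7; slot 7 is free -> place at 7.
856 hashes to 7; 7 taken -> place at 8.
722 hashes to 10; slot 10 is free -> place at 10.
615 hashes to 9; slot 9 is free -> place at 9.
531 hashes to 7; 7,8,9,10 taken -> place at 11.
689 hashes to 12; slot 12 is free -> place at 12.
Table: [—, —, —, —, —, —, —, 869, 856, 615, 722, 531, 689]

5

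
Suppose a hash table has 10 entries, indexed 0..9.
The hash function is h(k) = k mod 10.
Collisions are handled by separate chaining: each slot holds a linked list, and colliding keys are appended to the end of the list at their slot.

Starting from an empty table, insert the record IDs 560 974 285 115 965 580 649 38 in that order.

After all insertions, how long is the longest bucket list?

Insert 560: h=0, bucket 0 empty → new chain.
Insert 974: h=4, bucket 4 empty → new chain.
Insert 285: h=5, bucket 5 empty → new chain.
Insert 115: h=5, bucket 5 nonempty → append to chain.
Insert 965: h=5, bucket 5 nonempty → append to chain.
Insert 580: h=0, bucket 0 nonempty → append to chain.
Insert 649: h=9, bucket 9 empty → new chain.
Insert 38: h=8, bucket 8 empty → new chain.
Final buckets:
0: 560 -> 580
1: .
2: .
3: .
4: 974
5: 285 -> 115 -> 965
6: .
7: .
8: 38
9: 649

3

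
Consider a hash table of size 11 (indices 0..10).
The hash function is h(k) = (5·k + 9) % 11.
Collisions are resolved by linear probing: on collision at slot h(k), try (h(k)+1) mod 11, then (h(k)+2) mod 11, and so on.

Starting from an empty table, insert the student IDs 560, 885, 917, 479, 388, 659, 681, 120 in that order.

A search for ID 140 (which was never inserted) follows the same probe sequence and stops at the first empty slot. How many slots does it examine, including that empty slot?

6

Insert 560: h=4, slot 4 empty -> index 4.
Insert 885: h=1, slot 1 empty -> index 1.
Insert 917: h=7, slot 7 empty -> index 7.
Insert 479: h=6, slot 6 empty -> index 6.
Insert 388: h=2, slot 2 empty -> index 2.
Insert 659: h=4, slot 4 occupied -> index 5.
Insert 681: h=4, slots 4,5,6,7 occupied -> index 8.
Insert 120: h=4, slots 4,5,6,7,8 occupied -> index 9.
Table: [∅, 885, 388, ∅, 560, 659, 479, 917, 681, 120, ∅]
Lookup 140: h=5, probe 5,6,7,8,9,10 → slot 10 empty, not found.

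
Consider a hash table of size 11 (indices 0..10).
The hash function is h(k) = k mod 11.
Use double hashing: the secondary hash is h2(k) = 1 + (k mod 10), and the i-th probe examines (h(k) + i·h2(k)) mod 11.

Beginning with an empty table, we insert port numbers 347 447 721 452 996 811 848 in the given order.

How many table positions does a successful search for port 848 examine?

5

Insert 347: h=6, slot 6 empty -> index 6.
Insert 447: h=7, slot 7 empty -> index 7.
Insert 721: h=6, h2=2, slot 6 occupied -> index 8.
Insert 452: h=1, slot 1 empty -> index 1.
Insert 996: h=6, h2=7, slot 6 occupied -> index 2.
Insert 811: h=8, h2=2, slot 8 occupied -> index 10.
Insert 848: h=1, h2=9, slots 1,10,8,6 occupied -> index 4.
Table: [∅, 452, 996, ∅, 848, ∅, 347, 447, 721, ∅, 811]
Lookup 848: h=1, h2=9, probe 1,10,8,6,4 → found at 4.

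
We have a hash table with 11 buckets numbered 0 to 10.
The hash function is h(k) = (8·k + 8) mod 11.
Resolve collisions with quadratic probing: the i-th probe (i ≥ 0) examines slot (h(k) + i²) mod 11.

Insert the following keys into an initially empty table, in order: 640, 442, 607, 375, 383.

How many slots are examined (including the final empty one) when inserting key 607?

3

640: h=2 -> slot 2
442: h=2, probe 2,3 -> slot 3
607: h=2, probe 2,3,6 -> slot 6
375: h=5 -> slot 5
383: h=3, probe 3,4 -> slot 4
Table: [., ., 640, 442, 383, 375, 607, ., ., ., .]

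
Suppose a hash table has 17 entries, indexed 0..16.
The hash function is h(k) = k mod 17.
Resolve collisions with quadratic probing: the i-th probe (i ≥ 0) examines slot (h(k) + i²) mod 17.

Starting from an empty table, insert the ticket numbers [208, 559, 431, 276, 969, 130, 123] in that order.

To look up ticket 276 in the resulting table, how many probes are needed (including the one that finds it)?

2

208: h=4 => slot 4
559: h=15 => slot 15
431: h=6 => slot 6
276: h=4, probe 4,5 => slot 5
969: h=0 => slot 0
130: h=11 => slot 11
123: h=4, probe 4,5,8 => slot 8
Table: [969, _, _, _, 208, 276, 431, _, 123, _, _, 130, _, _, _, 559, _]
Lookup 276: h=4, probe 4,5 → found at 5.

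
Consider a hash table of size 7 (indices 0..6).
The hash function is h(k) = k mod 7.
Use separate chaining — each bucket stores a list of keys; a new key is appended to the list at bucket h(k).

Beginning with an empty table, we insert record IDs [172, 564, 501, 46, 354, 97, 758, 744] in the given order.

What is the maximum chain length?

5

172 → bucket 4
564 → bucket 4 (collision)
501 → bucket 4 (collision)
46 → bucket 4 (collision)
354 → bucket 4 (collision)
97 → bucket 6
758 → bucket 2
744 → bucket 2 (collision)
Final buckets:
0: ∅
1: ∅
2: 758 -> 744
3: ∅
4: 172 -> 564 -> 501 -> 46 -> 354
5: ∅
6: 97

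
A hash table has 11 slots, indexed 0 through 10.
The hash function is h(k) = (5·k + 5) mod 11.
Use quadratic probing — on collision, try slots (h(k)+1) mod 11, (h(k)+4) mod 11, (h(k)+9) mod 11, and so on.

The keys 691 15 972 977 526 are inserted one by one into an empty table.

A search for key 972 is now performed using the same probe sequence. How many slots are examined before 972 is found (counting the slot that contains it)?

2

691: h=6 => slot 6
15: h=3 => slot 3
972: h=3, probe 3,4 => slot 4
977: h=6, probe 6,7 => slot 7
526: h=6, probe 6,7,10 => slot 10
Table: [-, -, -, 15, 972, -, 691, 977, -, -, 526]
Lookup 972: h=3, probe 3,4 → found at 4.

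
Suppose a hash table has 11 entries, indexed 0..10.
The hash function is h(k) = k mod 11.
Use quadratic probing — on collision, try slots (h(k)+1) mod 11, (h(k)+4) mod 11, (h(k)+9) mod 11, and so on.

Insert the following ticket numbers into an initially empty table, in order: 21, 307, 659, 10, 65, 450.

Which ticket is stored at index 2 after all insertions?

450

21 hashes to 10; slot 10 is free -> place at 10.
307 hashes to 10; 10 taken -> place at 0.
659 hashes to 10; 10,0 taken -> place at 3.
10 hashes to 10; 10,0,3 taken -> place at 8.
65 hashes to 10; 10,0,3,8 taken -> place at 4.
450 hashes to 10; 10,0,3,8,4 taken -> place at 2.
Table: [307, ., 450, 659, 65, ., ., ., 10, ., 21]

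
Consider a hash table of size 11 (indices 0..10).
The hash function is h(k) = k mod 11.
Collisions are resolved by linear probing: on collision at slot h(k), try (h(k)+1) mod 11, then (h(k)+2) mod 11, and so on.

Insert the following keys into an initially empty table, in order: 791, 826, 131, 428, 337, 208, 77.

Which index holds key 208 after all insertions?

3

Insert 791: h=10, slot 10 empty → index 10.
Insert 826: h=1, slot 1 empty → index 1.
Insert 131: h=10, slot 10 occupied → index 0.
Insert 428: h=10, slots 10,0,1 occupied → index 2.
Insert 337: h=7, slot 7 empty → index 7.
Insert 208: h=10, slots 10,0,1,2 occupied → index 3.
Insert 77: h=0, slots 0,1,2,3 occupied → index 4.
Table: [131, 826, 428, 208, 77, ., ., 337, ., ., 791]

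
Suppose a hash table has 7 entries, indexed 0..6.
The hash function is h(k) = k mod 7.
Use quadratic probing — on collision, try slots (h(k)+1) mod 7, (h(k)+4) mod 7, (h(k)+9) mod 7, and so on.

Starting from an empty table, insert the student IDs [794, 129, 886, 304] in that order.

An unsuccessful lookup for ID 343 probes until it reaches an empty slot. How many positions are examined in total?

2

Insert 794: h=3, slot 3 empty → index 3.
Insert 129: h=3, slot 3 occupied → index 4.
Insert 886: h=4, slot 4 occupied → index 5.
Insert 304: h=3, slots 3,4 occupied → index 0.
Table: [304, ∅, ∅, 794, 129, 886, ∅]
Lookup 343: h=0, probe 0,1 → slot 1 empty, not found.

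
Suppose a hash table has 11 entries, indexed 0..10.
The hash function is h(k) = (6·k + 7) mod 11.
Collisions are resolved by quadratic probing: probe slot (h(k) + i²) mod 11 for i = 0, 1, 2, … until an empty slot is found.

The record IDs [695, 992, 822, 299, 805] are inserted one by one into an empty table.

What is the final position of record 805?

6

695 hashes to 8; slot 8 is free → place at 8.
992 hashes to 8; 8 taken → place at 9.
822 hashes to 0; slot 0 is free → place at 0.
299 hashes to 8; 8,9 taken → place at 1.
805 hashes to 8; 8,9,1 taken → place at 6.
Table: [822, 299, _, _, _, _, 805, _, 695, 992, _]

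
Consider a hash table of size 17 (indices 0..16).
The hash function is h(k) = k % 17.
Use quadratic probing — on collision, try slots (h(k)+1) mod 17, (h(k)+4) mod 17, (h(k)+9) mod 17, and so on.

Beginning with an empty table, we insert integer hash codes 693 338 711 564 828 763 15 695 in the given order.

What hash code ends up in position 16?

763

693 hashes to 13; slot 13 is free => place at 13.
338 hashes to 15; slot 15 is free => place at 15.
711 hashes to 14; slot 14 is free => place at 14.
564 hashes to 3; slot 3 is free => place at 3.
828 hashes to 12; slot 12 is free => place at 12.
763 hashes to 15; 15 taken => place at 16.
15 hashes to 15; 15,16 taken => place at 2.
695 hashes to 15; 15,16,2 taken => place at 7.
Table: [-, -, 15, 564, -, -, -, 695, -, -, -, -, 828, 693, 711, 338, 763]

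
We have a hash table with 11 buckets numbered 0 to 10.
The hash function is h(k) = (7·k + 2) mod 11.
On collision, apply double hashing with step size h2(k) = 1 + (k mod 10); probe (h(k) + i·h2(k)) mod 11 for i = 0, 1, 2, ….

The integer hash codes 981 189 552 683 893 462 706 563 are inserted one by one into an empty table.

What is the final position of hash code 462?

981 hashes to 5; slot 5 is free => place at 5.
189 hashes to 5, h2=10; 5 taken => place at 4.
552 hashes to 5, h2=3; 5 taken => place at 8.
683 hashes to 9; slot 9 is free => place at 9.
893 hashes to 5, h2=4; 5,9 taken => place at 2.
462 hashes to 2, h2=3; 2,5,8 taken => place at 0.
706 hashes to 5, h2=7; 5 taken => place at 1.
563 hashes to 5, h2=4; 5,9,2 taken => place at 6.
Table: [462, 706, 893, —, 189, 981, 563, —, 552, 683, —]

0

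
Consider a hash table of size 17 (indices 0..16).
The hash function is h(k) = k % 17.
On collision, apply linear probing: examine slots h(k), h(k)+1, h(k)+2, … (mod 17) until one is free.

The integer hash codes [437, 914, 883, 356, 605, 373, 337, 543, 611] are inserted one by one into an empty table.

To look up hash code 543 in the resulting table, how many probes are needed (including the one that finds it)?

Insert 437: h=12, slot 12 empty => index 12.
Insert 914: h=13, slot 13 empty => index 13.
Insert 883: h=16, slot 16 empty => index 16.
Insert 356: h=16, slot 16 occupied => index 0.
Insert 605: h=10, slot 10 empty => index 10.
Insert 373: h=16, slots 16,0 occupied => index 1.
Insert 337: h=14, slot 14 empty => index 14.
Insert 543: h=16, slots 16,0,1 occupied => index 2.
Insert 611: h=16, slots 16,0,1,2 occupied => index 3.
Table: [356, 373, 543, 611, —, —, —, —, —, —, 605, —, 437, 914, 337, —, 883]
Lookup 543: h=16, probe 16,0,1,2 → found at 2.

4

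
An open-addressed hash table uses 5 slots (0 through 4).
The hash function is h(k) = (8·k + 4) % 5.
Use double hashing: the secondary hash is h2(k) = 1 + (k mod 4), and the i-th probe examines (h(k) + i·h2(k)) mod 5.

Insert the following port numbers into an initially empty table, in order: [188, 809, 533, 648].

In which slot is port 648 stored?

4

Insert 188: h=3, slot 3 empty → index 3.
Insert 809: h=1, slot 1 empty → index 1.
Insert 533: h=3, h2=2, slot 3 occupied → index 0.
Insert 648: h=3, h2=1, slot 3 occupied → index 4.
Table: [533, 809, ∅, 188, 648]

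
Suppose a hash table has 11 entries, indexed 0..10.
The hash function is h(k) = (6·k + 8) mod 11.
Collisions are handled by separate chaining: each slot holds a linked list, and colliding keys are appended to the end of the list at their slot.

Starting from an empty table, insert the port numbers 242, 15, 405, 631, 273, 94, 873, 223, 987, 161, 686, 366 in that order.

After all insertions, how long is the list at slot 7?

2

242 -> bucket 8
15 -> bucket 10
405 -> bucket 7
631 -> bucket 10 (collision)
273 -> bucket 7 (collision)
94 -> bucket 0
873 -> bucket 10 (collision)
223 -> bucket 4
987 -> bucket 1
161 -> bucket 6
686 -> bucket 10 (collision)
366 -> bucket 4 (collision)
Final buckets:
0: 94
1: 987
2: -
3: -
4: 223 -> 366
5: -
6: 161
7: 405 -> 273
8: 242
9: -
10: 15 -> 631 -> 873 -> 686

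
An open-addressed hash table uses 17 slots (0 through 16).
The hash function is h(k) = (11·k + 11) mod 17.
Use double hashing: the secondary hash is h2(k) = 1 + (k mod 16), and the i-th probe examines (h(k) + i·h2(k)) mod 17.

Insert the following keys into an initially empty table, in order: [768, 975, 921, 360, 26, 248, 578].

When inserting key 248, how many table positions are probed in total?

2

Insert 768: h=10, slot 10 empty → index 10.
Insert 975: h=9, slot 9 empty → index 9.
Insert 921: h=10, h2=10, slot 10 occupied → index 3.
Insert 360: h=10, h2=9, slot 10 occupied → index 2.
Insert 26: h=8, slot 8 empty → index 8.
Insert 248: h=2, h2=9, slot 2 occupied → index 11.
Insert 578: h=11, h2=3, slot 11 occupied → index 14.
Table: [—, —, 360, 921, —, —, —, —, 26, 975, 768, 248, —, —, 578, —, —]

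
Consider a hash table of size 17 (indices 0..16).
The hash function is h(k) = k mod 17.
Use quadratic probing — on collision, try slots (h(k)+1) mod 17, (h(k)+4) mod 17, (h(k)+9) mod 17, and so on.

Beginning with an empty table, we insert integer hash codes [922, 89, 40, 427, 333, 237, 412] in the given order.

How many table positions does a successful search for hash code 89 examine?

922: h=4 => slot 4
89: h=4, probe 4,5 => slot 5
40: h=6 => slot 6
427: h=2 => slot 2
333: h=10 => slot 10
237: h=16 => slot 16
412: h=4, probe 4,5,8 => slot 8
Table: [∅, ∅, 427, ∅, 922, 89, 40, ∅, 412, ∅, 333, ∅, ∅, ∅, ∅, ∅, 237]
Lookup 89: h=4, probe 4,5 → found at 5.

2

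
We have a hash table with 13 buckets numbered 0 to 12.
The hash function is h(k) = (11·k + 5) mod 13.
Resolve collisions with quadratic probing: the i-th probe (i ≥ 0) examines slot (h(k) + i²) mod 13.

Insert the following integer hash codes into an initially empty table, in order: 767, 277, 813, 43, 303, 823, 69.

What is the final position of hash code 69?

Insert 767: h=5, slot 5 empty -> index 5.
Insert 277: h=10, slot 10 empty -> index 10.
Insert 813: h=4, slot 4 empty -> index 4.
Insert 43: h=10, slot 10 occupied -> index 11.
Insert 303: h=10, slots 10,11 occupied -> index 1.
Insert 823: h=10, slots 10,11,1 occupied -> index 6.
Insert 69: h=10, slots 10,11,1,6 occupied -> index 0.
Table: [69, 303, _, _, 813, 767, 823, _, _, _, 277, 43, _]

0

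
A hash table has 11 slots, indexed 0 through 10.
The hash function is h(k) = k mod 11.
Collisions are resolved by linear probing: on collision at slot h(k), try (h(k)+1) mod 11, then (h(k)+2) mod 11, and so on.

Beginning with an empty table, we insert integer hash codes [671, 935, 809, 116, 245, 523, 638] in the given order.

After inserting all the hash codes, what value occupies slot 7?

671: h=0 -> slot 0
935: h=0, probe 0,1 -> slot 1
809: h=6 -> slot 6
116: h=6, probe 6,7 -> slot 7
245: h=3 -> slot 3
523: h=6, probe 6,7,8 -> slot 8
638: h=0, probe 0,1,2 -> slot 2
Table: [671, 935, 638, 245, ∅, ∅, 809, 116, 523, ∅, ∅]

116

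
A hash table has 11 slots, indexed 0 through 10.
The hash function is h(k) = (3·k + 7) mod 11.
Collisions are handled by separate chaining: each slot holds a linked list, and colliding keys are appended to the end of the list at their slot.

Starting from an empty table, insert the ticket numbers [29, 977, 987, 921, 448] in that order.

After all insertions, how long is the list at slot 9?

3

Insert 29: h=6, bucket 6 empty -> new chain.
Insert 977: h=1, bucket 1 empty -> new chain.
Insert 987: h=9, bucket 9 empty -> new chain.
Insert 921: h=9, bucket 9 nonempty -> append to chain.
Insert 448: h=9, bucket 9 nonempty -> append to chain.
Final buckets:
0: _
1: 977
2: _
3: _
4: _
5: _
6: 29
7: _
8: _
9: 987 -> 921 -> 448
10: _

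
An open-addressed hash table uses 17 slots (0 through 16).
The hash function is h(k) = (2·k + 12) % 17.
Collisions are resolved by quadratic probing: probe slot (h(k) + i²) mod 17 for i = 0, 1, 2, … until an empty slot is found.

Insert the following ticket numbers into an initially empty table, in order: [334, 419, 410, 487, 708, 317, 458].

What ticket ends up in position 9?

708

Insert 334: h=0, slot 0 empty => index 0.
Insert 419: h=0, slot 0 occupied => index 1.
Insert 410: h=16, slot 16 empty => index 16.
Insert 487: h=0, slots 0,1 occupied => index 4.
Insert 708: h=0, slots 0,1,4 occupied => index 9.
Insert 317: h=0, slots 0,1,4,9,16 occupied => index 8.
Insert 458: h=10, slot 10 empty => index 10.
Table: [334, 419, ., ., 487, ., ., ., 317, 708, 458, ., ., ., ., ., 410]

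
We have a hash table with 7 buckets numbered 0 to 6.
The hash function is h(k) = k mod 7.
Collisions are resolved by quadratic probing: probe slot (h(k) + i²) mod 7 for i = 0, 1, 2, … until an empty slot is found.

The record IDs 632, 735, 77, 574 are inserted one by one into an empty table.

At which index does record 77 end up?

Insert 632: h=2, slot 2 empty → index 2.
Insert 735: h=0, slot 0 empty → index 0.
Insert 77: h=0, slot 0 occupied → index 1.
Insert 574: h=0, slots 0,1 occupied → index 4.
Table: [735, 77, 632, _, 574, _, _]

1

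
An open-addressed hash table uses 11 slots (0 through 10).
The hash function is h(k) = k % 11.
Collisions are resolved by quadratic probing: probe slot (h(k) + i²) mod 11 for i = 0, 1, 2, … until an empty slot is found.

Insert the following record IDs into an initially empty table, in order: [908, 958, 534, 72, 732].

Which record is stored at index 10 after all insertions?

72

908 hashes to 6; slot 6 is free → place at 6.
958 hashes to 1; slot 1 is free → place at 1.
534 hashes to 6; 6 taken → place at 7.
72 hashes to 6; 6,7 taken → place at 10.
732 hashes to 6; 6,7,10 taken → place at 4.
Table: [_, 958, _, _, 732, _, 908, 534, _, _, 72]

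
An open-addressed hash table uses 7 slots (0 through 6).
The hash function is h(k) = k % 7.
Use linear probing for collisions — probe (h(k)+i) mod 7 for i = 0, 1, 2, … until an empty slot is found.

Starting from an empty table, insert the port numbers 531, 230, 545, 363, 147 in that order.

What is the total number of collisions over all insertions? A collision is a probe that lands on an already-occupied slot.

531 hashes to 6; slot 6 is free -> place at 6.
230 hashes to 6; 6 taken -> place at 0.
545 hashes to 6; 6,0 taken -> place at 1.
363 hashes to 6; 6,0,1 taken -> place at 2.
147 hashes to 0; 0,1,2 taken -> place at 3.
Table: [230, 545, 363, 147, -, -, 531]

9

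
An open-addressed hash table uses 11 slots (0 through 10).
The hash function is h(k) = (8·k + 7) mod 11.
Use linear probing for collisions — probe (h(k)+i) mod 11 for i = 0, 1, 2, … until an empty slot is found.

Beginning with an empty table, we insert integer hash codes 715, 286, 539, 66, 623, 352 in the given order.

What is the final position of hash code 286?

8

Insert 715: h=7, slot 7 empty => index 7.
Insert 286: h=7, slot 7 occupied => index 8.
Insert 539: h=7, slots 7,8 occupied => index 9.
Insert 66: h=7, slots 7,8,9 occupied => index 10.
Insert 623: h=8, slots 8,9,10 occupied => index 0.
Insert 352: h=7, slots 7,8,9,10,0 occupied => index 1.
Table: [623, 352, _, _, _, _, _, 715, 286, 539, 66]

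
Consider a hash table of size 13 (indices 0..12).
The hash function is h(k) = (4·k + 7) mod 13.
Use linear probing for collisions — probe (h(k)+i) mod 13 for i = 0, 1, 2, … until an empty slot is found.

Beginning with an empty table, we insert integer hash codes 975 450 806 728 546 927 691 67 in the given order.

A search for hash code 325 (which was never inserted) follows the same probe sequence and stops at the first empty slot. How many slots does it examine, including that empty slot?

975: h=7 => slot 7
450: h=0 => slot 0
806: h=7, probe 7,8 => slot 8
728: h=7, probe 7,8,9 => slot 9
546: h=7, probe 7,8,9,10 => slot 10
927: h=10, probe 10,11 => slot 11
691: h=2 => slot 2
67: h=2, probe 2,3 => slot 3
Table: [450, _, 691, 67, _, _, _, 975, 806, 728, 546, 927, _]
Lookup 325: h=7, probe 7,8,9,10,11,12 → slot 12 empty, not found.

6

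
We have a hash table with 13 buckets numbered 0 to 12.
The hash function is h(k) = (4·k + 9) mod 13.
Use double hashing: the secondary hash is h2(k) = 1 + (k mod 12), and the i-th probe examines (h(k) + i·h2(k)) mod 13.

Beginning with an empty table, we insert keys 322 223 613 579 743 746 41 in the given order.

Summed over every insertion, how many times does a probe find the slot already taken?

8

322: h=10 -> slot 10
223: h=4 -> slot 4
613: h=4, h2=2, probe 4,6 -> slot 6
579: h=11 -> slot 11
743: h=4, h2=12, probe 4,3 -> slot 3
746: h=3, h2=3, probe 3,6,9 -> slot 9
41: h=4, h2=6, probe 4,10,3,9,2 -> slot 2
Table: [-, -, 41, 743, 223, -, 613, -, -, 746, 322, 579, -]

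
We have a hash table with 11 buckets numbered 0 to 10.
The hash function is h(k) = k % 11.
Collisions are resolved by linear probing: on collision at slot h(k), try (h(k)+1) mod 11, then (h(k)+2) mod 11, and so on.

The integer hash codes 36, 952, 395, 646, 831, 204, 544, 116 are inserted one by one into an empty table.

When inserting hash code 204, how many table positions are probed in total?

4

36: h=3 -> slot 3
952: h=6 -> slot 6
395: h=10 -> slot 10
646: h=8 -> slot 8
831: h=6, probe 6,7 -> slot 7
204: h=6, probe 6,7,8,9 -> slot 9
544: h=5 -> slot 5
116: h=6, probe 6,7,8,9,10,0 -> slot 0
Table: [116, _, _, 36, _, 544, 952, 831, 646, 204, 395]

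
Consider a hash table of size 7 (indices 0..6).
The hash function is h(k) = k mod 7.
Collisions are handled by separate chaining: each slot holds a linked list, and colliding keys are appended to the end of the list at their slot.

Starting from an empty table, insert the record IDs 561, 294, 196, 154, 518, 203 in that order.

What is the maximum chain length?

5

561 → bucket 1
294 → bucket 0
196 → bucket 0 (collision)
154 → bucket 0 (collision)
518 → bucket 0 (collision)
203 → bucket 0 (collision)
Final buckets:
0: 294 -> 196 -> 154 -> 518 -> 203
1: 561
2: _
3: _
4: _
5: _
6: _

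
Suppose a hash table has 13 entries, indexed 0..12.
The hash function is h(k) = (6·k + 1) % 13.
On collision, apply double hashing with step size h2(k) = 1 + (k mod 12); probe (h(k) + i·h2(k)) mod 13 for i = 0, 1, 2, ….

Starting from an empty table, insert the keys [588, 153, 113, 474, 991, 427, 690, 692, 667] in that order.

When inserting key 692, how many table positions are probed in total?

588 hashes to 6; slot 6 is free => place at 6.
153 hashes to 9; slot 9 is free => place at 9.
113 hashes to 3; slot 3 is free => place at 3.
474 hashes to 11; slot 11 is free => place at 11.
991 hashes to 6, h2=8; 6 taken => place at 1.
427 hashes to 2; slot 2 is free => place at 2.
690 hashes to 7; slot 7 is free => place at 7.
692 hashes to 6, h2=9; 6,2,11,7,3 taken => place at 12.
667 hashes to 12, h2=8; 12,7,2 taken => place at 10.
Table: [-, 991, 427, 113, -, -, 588, 690, -, 153, 667, 474, 692]

6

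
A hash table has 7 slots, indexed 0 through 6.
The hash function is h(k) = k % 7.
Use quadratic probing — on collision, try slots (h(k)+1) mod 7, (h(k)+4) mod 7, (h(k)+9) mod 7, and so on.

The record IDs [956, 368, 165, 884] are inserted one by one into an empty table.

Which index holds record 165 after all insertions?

1

956: h=4 → slot 4
368: h=4, probe 4,5 → slot 5
165: h=4, probe 4,5,1 → slot 1
884: h=2 → slot 2
Table: [., 165, 884, ., 956, 368, .]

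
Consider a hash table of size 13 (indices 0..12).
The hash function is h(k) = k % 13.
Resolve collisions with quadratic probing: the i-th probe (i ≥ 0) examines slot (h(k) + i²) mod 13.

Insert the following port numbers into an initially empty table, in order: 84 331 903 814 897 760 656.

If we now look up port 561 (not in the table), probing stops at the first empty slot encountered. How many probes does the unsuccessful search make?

2

84: h=6 => slot 6
331: h=6, probe 6,7 => slot 7
903: h=6, probe 6,7,10 => slot 10
814: h=8 => slot 8
897: h=0 => slot 0
760: h=6, probe 6,7,10,2 => slot 2
656: h=6, probe 6,7,10,2,9 => slot 9
Table: [897, ., 760, ., ., ., 84, 331, 814, 656, 903, ., .]
Lookup 561: h=2, probe 2,3 → slot 3 empty, not found.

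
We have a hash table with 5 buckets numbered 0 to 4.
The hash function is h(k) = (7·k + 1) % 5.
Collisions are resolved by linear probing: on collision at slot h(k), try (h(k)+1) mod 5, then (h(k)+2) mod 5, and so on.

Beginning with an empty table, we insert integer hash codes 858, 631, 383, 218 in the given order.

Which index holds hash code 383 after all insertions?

Insert 858: h=2, slot 2 empty => index 2.
Insert 631: h=3, slot 3 empty => index 3.
Insert 383: h=2, slots 2,3 occupied => index 4.
Insert 218: h=2, slots 2,3,4 occupied => index 0.
Table: [218, -, 858, 631, 383]

4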